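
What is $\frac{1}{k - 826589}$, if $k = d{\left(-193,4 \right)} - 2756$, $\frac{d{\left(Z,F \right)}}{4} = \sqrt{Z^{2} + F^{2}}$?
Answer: $- \frac{165869}{137562506557} - \frac{4 \sqrt{37265}}{687812532785} \approx -1.2069 \cdot 10^{-6}$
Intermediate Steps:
$d{\left(Z,F \right)} = 4 \sqrt{F^{2} + Z^{2}}$ ($d{\left(Z,F \right)} = 4 \sqrt{Z^{2} + F^{2}} = 4 \sqrt{F^{2} + Z^{2}}$)
$k = -2756 + 4 \sqrt{37265}$ ($k = 4 \sqrt{4^{2} + \left(-193\right)^{2}} - 2756 = 4 \sqrt{16 + 37249} - 2756 = 4 \sqrt{37265} - 2756 = -2756 + 4 \sqrt{37265} \approx -1983.8$)
$\frac{1}{k - 826589} = \frac{1}{\left(-2756 + 4 \sqrt{37265}\right) - 826589} = \frac{1}{-829345 + 4 \sqrt{37265}}$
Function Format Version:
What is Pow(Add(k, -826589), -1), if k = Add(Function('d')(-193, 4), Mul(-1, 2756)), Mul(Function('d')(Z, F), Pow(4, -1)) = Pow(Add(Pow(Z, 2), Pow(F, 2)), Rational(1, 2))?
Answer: Add(Rational(-165869, 137562506557), Mul(Rational(-4, 687812532785), Pow(37265, Rational(1, 2)))) ≈ -1.2069e-6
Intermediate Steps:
Function('d')(Z, F) = Mul(4, Pow(Add(Pow(F, 2), Pow(Z, 2)), Rational(1, 2))) (Function('d')(Z, F) = Mul(4, Pow(Add(Pow(Z, 2), Pow(F, 2)), Rational(1, 2))) = Mul(4, Pow(Add(Pow(F, 2), Pow(Z, 2)), Rational(1, 2))))
k = Add(-2756, Mul(4, Pow(37265, Rational(1, 2)))) (k = Add(Mul(4, Pow(Add(Pow(4, 2), Pow(-193, 2)), Rational(1, 2))), Mul(-1, 2756)) = Add(Mul(4, Pow(Add(16, 37249), Rational(1, 2))), -2756) = Add(Mul(4, Pow(37265, Rational(1, 2))), -2756) = Add(-2756, Mul(4, Pow(37265, Rational(1, 2)))) ≈ -1983.8)
Pow(Add(k, -826589), -1) = Pow(Add(Add(-2756, Mul(4, Pow(37265, Rational(1, 2)))), -826589), -1) = Pow(Add(-829345, Mul(4, Pow(37265, Rational(1, 2)))), -1)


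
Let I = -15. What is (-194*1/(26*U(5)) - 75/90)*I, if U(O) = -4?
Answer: -805/52 ≈ -15.481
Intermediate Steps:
(-194*1/(26*U(5)) - 75/90)*I = (-194/((-4*26)) - 75/90)*(-15) = (-194/(-104) - 75*1/90)*(-15) = (-194*(-1/104) - 5/6)*(-15) = (97/52 - 5/6)*(-15) = (161/156)*(-15) = -805/52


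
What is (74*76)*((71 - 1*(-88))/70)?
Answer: 447108/35 ≈ 12775.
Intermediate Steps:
(74*76)*((71 - 1*(-88))/70) = 5624*((71 + 88)*(1/70)) = 5624*(159*(1/70)) = 5624*(159/70) = 447108/35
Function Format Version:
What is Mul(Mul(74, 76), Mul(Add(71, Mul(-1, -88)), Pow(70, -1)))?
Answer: Rational(447108, 35) ≈ 12775.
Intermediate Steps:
Mul(Mul(74, 76), Mul(Add(71, Mul(-1, -88)), Pow(70, -1))) = Mul(5624, Mul(Add(71, 88), Rational(1, 70))) = Mul(5624, Mul(159, Rational(1, 70))) = Mul(5624, Rational(159, 70)) = Rational(447108, 35)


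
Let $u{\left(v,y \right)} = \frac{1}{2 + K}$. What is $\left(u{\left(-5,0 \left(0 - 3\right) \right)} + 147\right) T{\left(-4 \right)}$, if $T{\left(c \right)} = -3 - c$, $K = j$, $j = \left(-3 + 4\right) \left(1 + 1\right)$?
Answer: $\frac{589}{4} \approx 147.25$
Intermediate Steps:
$j = 2$ ($j = 1 \cdot 2 = 2$)
$K = 2$
$u{\left(v,y \right)} = \frac{1}{4}$ ($u{\left(v,y \right)} = \frac{1}{2 + 2} = \frac{1}{4}$)
$\left(u{\left(-5,0 \left(0 - 3\right) \right)} + 147\right) T{\left(-4 \right)} = \left(\frac{1}{4} + 147\right) \left(-3 - -4\right) = \frac{589 \left(-3 + 4\right)}{4} = \frac{589}{4} \cdot 1 = \frac{589}{4}$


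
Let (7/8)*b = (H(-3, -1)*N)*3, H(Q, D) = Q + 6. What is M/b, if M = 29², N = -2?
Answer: -5887/144 ≈ -40.882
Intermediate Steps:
H(Q, D) = 6 + Q
M = 841
b = -144/7 (b = 8*(((6 - 3)*(-2))*3)/7 = 8*((3*(-2))*3)/7 = 8*(-6*3)/7 = (8/7)*(-18) = -144/7 ≈ -20.571)
M/b = 841/(-144/7) = 841*(-7/144) = -5887/144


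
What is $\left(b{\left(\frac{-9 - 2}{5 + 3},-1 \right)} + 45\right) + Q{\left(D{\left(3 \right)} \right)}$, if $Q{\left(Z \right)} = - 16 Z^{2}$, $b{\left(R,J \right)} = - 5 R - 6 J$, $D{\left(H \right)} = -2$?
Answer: $- \frac{49}{8} \approx -6.125$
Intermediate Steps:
$b{\left(R,J \right)} = - 6 J - 5 R$
$\left(b{\left(\frac{-9 - 2}{5 + 3},-1 \right)} + 45\right) + Q{\left(D{\left(3 \right)} \right)} = \left(\left(\left(-6\right) \left(-1\right) - 5 \frac{-9 - 2}{5 + 3}\right) + 45\right) - 16 \left(-2\right)^{2} = \left(\left(6 - 5 \left(- \frac{11}{8}\right)\right) + 45\right) - 64 = \left(\left(6 - 5 \left(\left(-11\right) \frac{1}{8}\right)\right) + 45\right) - 64 = \left(\left(6 - - \frac{55}{8}\right) + 45\right) - 64 = \left(\left(6 + \frac{55}{8}\right) + 45\right) - 64 = \left(\frac{103}{8} + 45\right) - 64 = \frac{463}{8} - 64 = - \frac{49}{8}$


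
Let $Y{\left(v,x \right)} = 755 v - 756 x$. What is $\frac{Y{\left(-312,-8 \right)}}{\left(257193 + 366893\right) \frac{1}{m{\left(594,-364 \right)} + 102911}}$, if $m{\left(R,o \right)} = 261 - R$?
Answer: $- \frac{11771440968}{312043} \approx -37724.0$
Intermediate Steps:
$Y{\left(v,x \right)} = - 756 x + 755 v$
$\frac{Y{\left(-312,-8 \right)}}{\left(257193 + 366893\right) \frac{1}{m{\left(594,-364 \right)} + 102911}} = \frac{\left(-756\right) \left(-8\right) + 755 \left(-312\right)}{\left(257193 + 366893\right) \frac{1}{\left(261 - 594\right) + 102911}} = \frac{6048 - 235560}{624086 \frac{1}{\left(261 - 594\right) + 102911}} = - \frac{229512}{624086 \frac{1}{-333 + 102911}} = - \frac{229512}{624086 \cdot \frac{1}{102578}} = - \frac{229512}{\frac{312043}{51289}} = \left(-229512\right) \frac{51289}{312043} = - \frac{11771440968}{312043}$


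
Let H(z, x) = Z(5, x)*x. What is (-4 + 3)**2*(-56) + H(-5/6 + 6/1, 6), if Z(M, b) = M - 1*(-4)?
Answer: -2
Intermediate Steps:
Z(M, b) = 4 + M (Z(M, b) = M + 4 = 4 + M)
H(z, x) = 9*x (H(z, x) = (4 + 5)*x = 9*x)
(-4 + 3)**2*(-56) + H(-5/6 + 6/1, 6) = (-4 + 3)**2*(-56) + 9*6 = (-1)**2*(-56) + 54 = 1*(-56) + 54 = -56 + 54 = -2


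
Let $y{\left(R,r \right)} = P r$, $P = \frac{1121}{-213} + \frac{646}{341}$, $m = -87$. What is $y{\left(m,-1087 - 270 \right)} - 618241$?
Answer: $- \frac{44572690862}{72633} \approx -6.1367 \cdot 10^{5}$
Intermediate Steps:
$P = - \frac{244663}{72633}$ ($P = 1121 \left(- \frac{1}{213}\right) + 646 \cdot \frac{1}{341} = - \frac{1121}{213} + \frac{646}{341} = - \frac{244663}{72633} \approx -3.3685$)
$y{\left(R,r \right)} = - \frac{244663 r}{72633}$
$y{\left(m,-1087 - 270 \right)} - 618241 = - \frac{244663 \left(-1087 - 270\right)}{72633} - 618241 = \left(- \frac{244663}{72633}\right) \left(-1357\right) - 618241 = \frac{332007691}{72633} - 618241 = - \frac{44572690862}{72633}$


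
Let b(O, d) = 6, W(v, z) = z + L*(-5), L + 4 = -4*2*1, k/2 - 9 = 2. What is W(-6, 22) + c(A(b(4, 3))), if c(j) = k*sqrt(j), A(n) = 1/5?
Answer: 82 + 22*sqrt(5)/5 ≈ 91.839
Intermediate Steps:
k = 22 (k = 18 + 2*2 = 18 + 4 = 22)
L = -12 (L = -4 - 4*2*1 = -4 - 8*1 = -4 - 8 = -12)
W(v, z) = 60 + z (W(v, z) = z - 12*(-5) = z + 60 = 60 + z)
A(n) = 1/5 (A(n) = 1*(1/5) = 1/5)
c(j) = 22*sqrt(j)
W(-6, 22) + c(A(b(4, 3))) = (60 + 22) + 22*sqrt(1/5) = 82 + 22*(sqrt(5)/5) = 82 + 22*sqrt(5)/5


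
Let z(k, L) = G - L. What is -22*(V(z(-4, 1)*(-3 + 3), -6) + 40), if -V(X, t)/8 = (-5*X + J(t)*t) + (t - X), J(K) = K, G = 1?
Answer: 4400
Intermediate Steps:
z(k, L) = 1 - L
V(X, t) = -8*t - 8*t**2 + 48*X (V(X, t) = -8*((-5*X + t*t) + (t - X)) = -8*((-5*X + t**2) + (t - X)) = -8*((t**2 - 5*X) + (t - X)) = -8*(t + t**2 - 6*X) = -8*t - 8*t**2 + 48*X)
-22*(V(z(-4, 1)*(-3 + 3), -6) + 40) = -22*((-8*(-6) - 8*(-6)**2 + 48*((1 - 1*1)*(-3 + 3))) + 40) = -22*((48 - 8*36 + 48*((1 - 1)*0)) + 40) = -22*((48 - 288 + 48*(0*0)) + 40) = -22*((48 - 288 + 48*0) + 40) = -22*((48 - 288 + 0) + 40) = -22*(-240 + 40) = -22*(-200) = 4400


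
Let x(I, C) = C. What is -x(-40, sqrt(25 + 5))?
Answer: -sqrt(30) ≈ -5.4772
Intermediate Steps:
-x(-40, sqrt(25 + 5)) = -sqrt(25 + 5) = -sqrt(30)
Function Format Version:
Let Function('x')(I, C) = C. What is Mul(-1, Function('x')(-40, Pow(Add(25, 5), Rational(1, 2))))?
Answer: Mul(-1, Pow(30, Rational(1, 2))) ≈ -5.4772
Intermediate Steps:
Mul(-1, Function('x')(-40, Pow(Add(25, 5), Rational(1, 2)))) = Mul(-1, Pow(Add(25, 5), Rational(1, 2))) = Mul(-1, Pow(30, Rational(1, 2)))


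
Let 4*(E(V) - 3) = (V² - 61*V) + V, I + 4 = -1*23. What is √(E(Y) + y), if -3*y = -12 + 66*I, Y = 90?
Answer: 2*√319 ≈ 35.721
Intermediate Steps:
I = -27 (I = -4 - 1*23 = -4 - 23 = -27)
E(V) = 3 - 15*V + V²/4 (E(V) = 3 + ((V² - 61*V) + V)/4 = 3 + (V² - 60*V)/4 = 3 + (-15*V + V²/4) = 3 - 15*V + V²/4)
y = 598 (y = -(-12 + 66*(-27))/3 = -(-12 - 1782)/3 = -⅓*(-1794) = 598)
√(E(Y) + y) = √((3 - 15*90 + (¼)*90²) + 598) = √((3 - 1350 + (¼)*8100) + 598) = √((3 - 1350 + 2025) + 598) = √(678 + 598) = √1276 = 2*√319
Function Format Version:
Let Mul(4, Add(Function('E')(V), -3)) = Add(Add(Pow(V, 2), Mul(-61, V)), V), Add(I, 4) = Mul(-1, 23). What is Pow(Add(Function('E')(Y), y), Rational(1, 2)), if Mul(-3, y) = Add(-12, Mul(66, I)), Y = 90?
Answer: Mul(2, Pow(319, Rational(1, 2))) ≈ 35.721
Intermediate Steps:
I = -27 (I = Add(-4, Mul(-1, 23)) = Add(-4, -23) = -27)
Function('E')(V) = Add(3, Mul(-15, V), Mul(Rational(1, 4), Pow(V, 2))) (Function('E')(V) = Add(3, Mul(Rational(1, 4), Add(Add(Pow(V, 2), Mul(-61, V)), V))) = Add(3, Mul(Rational(1, 4), Add(Pow(V, 2), Mul(-60, V)))) = Add(3, Add(Mul(-15, V), Mul(Rational(1, 4), Pow(V, 2)))) = Add(3, Mul(-15, V), Mul(Rational(1, 4), Pow(V, 2))))
y = 598 (y = Mul(Rational(-1, 3), Add(-12, Mul(66, -27))) = Mul(Rational(-1, 3), Add(-12, -1782)) = Mul(Rational(-1, 3), -1794) = 598)
Pow(Add(Function('E')(Y), y), Rational(1, 2)) = Pow(Add(Add(3, Mul(-15, 90), Mul(Rational(1, 4), Pow(90, 2))), 598), Rational(1, 2)) = Pow(Add(Add(3, -1350, Mul(Rational(1, 4), 8100)), 598), Rational(1, 2)) = Pow(Add(Add(3, -1350, 2025), 598), Rational(1, 2)) = Pow(Add(678, 598), Rational(1, 2)) = Pow(1276, Rational(1, 2)) = Mul(2, Pow(319, Rational(1, 2)))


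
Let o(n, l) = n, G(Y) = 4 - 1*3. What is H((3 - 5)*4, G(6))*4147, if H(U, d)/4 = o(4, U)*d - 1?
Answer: 49764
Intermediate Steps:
G(Y) = 1 (G(Y) = 4 - 3 = 1)
H(U, d) = -4 + 16*d (H(U, d) = 4*(4*d - 1) = 4*(-1 + 4*d) = -4 + 16*d)
H((3 - 5)*4, G(6))*4147 = (-4 + 16*1)*4147 = (-4 + 16)*4147 = 12*4147 = 49764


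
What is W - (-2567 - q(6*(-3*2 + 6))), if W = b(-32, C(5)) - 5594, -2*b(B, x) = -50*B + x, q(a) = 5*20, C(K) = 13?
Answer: -7467/2 ≈ -3733.5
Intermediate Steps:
q(a) = 100
b(B, x) = 25*B - x/2 (b(B, x) = -(-50*B + x)/2 = -(x - 50*B)/2 = 25*B - x/2)
W = -12801/2 (W = (25*(-32) - 1/2*13) - 5594 = (-800 - 13/2) - 5594 = -1613/2 - 5594 = -12801/2 ≈ -6400.5)
W - (-2567 - q(6*(-3*2 + 6))) = -12801/2 - (-2567 - 1*100) = -12801/2 - (-2567 - 100) = -12801/2 - 1*(-2667) = -12801/2 + 2667 = -7467/2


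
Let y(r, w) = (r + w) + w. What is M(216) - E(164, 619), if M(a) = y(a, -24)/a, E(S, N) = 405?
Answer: -3638/9 ≈ -404.22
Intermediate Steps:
y(r, w) = r + 2*w
M(a) = (-48 + a)/a (M(a) = (a + 2*(-24))/a = (a - 48)/a = (-48 + a)/a)
M(216) - E(164, 619) = (-48 + 216)/216 - 1*405 = (1/216)*168 - 405 = 7/9 - 405 = -3638/9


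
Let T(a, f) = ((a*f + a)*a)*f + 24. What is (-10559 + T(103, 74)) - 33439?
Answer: 58835976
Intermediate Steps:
T(a, f) = 24 + a*f*(a + a*f) (T(a, f) = ((a + a*f)*a)*f + 24 = (a*(a + a*f))*f + 24 = a*f*(a + a*f) + 24 = 24 + a*f*(a + a*f))
(-10559 + T(103, 74)) - 33439 = (-10559 + (24 + 74*103**2 + 103**2*74**2)) - 33439 = (-10559 + (24 + 74*10609 + 10609*5476)) - 33439 = (-10559 + (24 + 785066 + 58094884)) - 33439 = (-10559 + 58879974) - 33439 = 58869415 - 33439 = 58835976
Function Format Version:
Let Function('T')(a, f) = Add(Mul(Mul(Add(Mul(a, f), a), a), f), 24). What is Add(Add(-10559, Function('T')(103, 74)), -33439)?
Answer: 58835976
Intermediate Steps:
Function('T')(a, f) = Add(24, Mul(a, f, Add(a, Mul(a, f)))) (Function('T')(a, f) = Add(Mul(Mul(Add(a, Mul(a, f)), a), f), 24) = Add(Mul(Mul(a, Add(a, Mul(a, f))), f), 24) = Add(Mul(a, f, Add(a, Mul(a, f))), 24) = Add(24, Mul(a, f, Add(a, Mul(a, f)))))
Add(Add(-10559, Function('T')(103, 74)), -33439) = Add(Add(-10559, Add(24, Mul(74, Pow(103, 2)), Mul(Pow(103, 2), Pow(74, 2)))), -33439) = Add(Add(-10559, Add(24, Mul(74, 10609), Mul(10609, 5476))), -33439) = Add(Add(-10559, Add(24, 785066, 58094884)), -33439) = Add(Add(-10559, 58879974), -33439) = Add(58869415, -33439) = 58835976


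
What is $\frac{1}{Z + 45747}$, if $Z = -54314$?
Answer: $- \frac{1}{8567} \approx -0.00011673$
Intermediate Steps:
$\frac{1}{Z + 45747} = \frac{1}{-54314 + 45747} = \frac{1}{-8567} = - \frac{1}{8567}$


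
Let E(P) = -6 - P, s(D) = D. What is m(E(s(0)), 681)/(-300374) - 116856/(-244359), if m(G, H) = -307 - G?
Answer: 3908228467/8155454474 ≈ 0.47922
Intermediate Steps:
m(E(s(0)), 681)/(-300374) - 116856/(-244359) = (-307 - (-6 - 1*0))/(-300374) - 116856/(-244359) = (-307 - (-6 + 0))*(-1/300374) - 116856*(-1/244359) = (-307 - 1*(-6))*(-1/300374) + 12984/27151 = (-307 + 6)*(-1/300374) + 12984/27151 = -301*(-1/300374) + 12984/27151 = 301/300374 + 12984/27151 = 3908228467/8155454474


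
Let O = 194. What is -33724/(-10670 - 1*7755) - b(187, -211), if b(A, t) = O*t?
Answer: 754242674/18425 ≈ 40936.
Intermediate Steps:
b(A, t) = 194*t
-33724/(-10670 - 1*7755) - b(187, -211) = -33724/(-10670 - 1*7755) - 194*(-211) = -33724/(-10670 - 7755) - 1*(-40934) = -33724/(-18425) + 40934 = -33724*(-1/18425) + 40934 = 33724/18425 + 40934 = 754242674/18425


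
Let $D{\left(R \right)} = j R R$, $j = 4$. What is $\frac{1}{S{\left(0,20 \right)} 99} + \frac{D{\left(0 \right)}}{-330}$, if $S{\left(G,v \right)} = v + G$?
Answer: $\frac{1}{1980} \approx 0.00050505$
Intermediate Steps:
$S{\left(G,v \right)} = G + v$
$D{\left(R \right)} = 4 R^{2}$ ($D{\left(R \right)} = 4 R R = 4 R^{2}$)
$\frac{1}{S{\left(0,20 \right)} 99} + \frac{D{\left(0 \right)}}{-330} = \frac{1}{\left(0 + 20\right) 99} + \frac{4 \cdot 0^{2}}{-330} = \frac{1}{20} \cdot \frac{1}{99} + 4 \cdot 0 \left(- \frac{1}{330}\right) = \frac{1}{20} \cdot \frac{1}{99} + 0 \left(- \frac{1}{330}\right) = \frac{1}{1980} + 0 = \frac{1}{1980}$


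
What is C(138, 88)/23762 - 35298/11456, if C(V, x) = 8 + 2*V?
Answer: -208874393/68054368 ≈ -3.0692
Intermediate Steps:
C(138, 88)/23762 - 35298/11456 = (8 + 2*138)/23762 - 35298/11456 = (8 + 276)*(1/23762) - 35298*1/11456 = 284*(1/23762) - 17649/5728 = 142/11881 - 17649/5728 = -208874393/68054368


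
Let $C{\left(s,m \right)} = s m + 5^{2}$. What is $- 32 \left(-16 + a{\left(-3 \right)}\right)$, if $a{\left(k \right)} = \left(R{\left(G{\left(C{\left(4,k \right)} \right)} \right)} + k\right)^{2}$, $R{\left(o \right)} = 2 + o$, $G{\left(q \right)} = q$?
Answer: $-4096$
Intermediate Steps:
$C{\left(s,m \right)} = 25 + m s$ ($C{\left(s,m \right)} = m s + 25 = 25 + m s$)
$a{\left(k \right)} = \left(27 + 5 k\right)^{2}$ ($a{\left(k \right)} = \left(\left(2 + \left(25 + k 4\right)\right) + k\right)^{2} = \left(\left(2 + \left(25 + 4 k\right)\right) + k\right)^{2} = \left(\left(27 + 4 k\right) + k\right)^{2} = \left(27 + 5 k\right)^{2}$)
$- 32 \left(-16 + a{\left(-3 \right)}\right) = - 32 \left(-16 + \left(27 + 5 \left(-3\right)\right)^{2}\right) = - 32 \left(-16 + \left(27 - 15\right)^{2}\right) = - 32 \left(-16 + 12^{2}\right) = - 32 \left(-16 + 144\right) = \left(-32\right) 128 = -4096$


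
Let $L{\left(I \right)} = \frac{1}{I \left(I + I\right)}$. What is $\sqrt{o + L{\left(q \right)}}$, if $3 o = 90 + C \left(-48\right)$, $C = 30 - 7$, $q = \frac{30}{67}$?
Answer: $\frac{11 i \sqrt{9982}}{60} \approx 18.317 i$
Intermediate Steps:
$q = \frac{30}{67}$ ($q = 30 \cdot \frac{1}{67} = \frac{30}{67} \approx 0.44776$)
$C = 23$
$o = -338$ ($o = \frac{90 + 23 \left(-48\right)}{3} = \frac{90 - 1104}{3} = \frac{1}{3} \left(-1014\right) = -338$)
$L{\left(I \right)} = \frac{1}{2 I^{2}}$ ($L{\left(I \right)} = \frac{1}{I 2 I} = \frac{1}{2 I^{2}}$)
$\sqrt{o + L{\left(q \right)}} = \sqrt{-338 + \frac{1}{2 \cdot \frac{900}{4489}}} = \sqrt{-338 + \frac{1}{2} \cdot \frac{4489}{900}} = \sqrt{-338 + \frac{4489}{1800}} = \sqrt{- \frac{603911}{1800}} = \frac{11 i \sqrt{9982}}{60}$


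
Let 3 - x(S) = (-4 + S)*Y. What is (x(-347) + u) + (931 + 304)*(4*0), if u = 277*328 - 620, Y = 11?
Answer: 94100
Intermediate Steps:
x(S) = 47 - 11*S (x(S) = 3 - (-4 + S)*11 = 3 - (-44 + 11*S) = 3 + (44 - 11*S) = 47 - 11*S)
u = 90236 (u = 90856 - 620 = 90236)
(x(-347) + u) + (931 + 304)*(4*0) = ((47 - 11*(-347)) + 90236) + (931 + 304)*(4*0) = ((47 + 3817) + 90236) + 1235*0 = (3864 + 90236) + 0 = 94100 + 0 = 94100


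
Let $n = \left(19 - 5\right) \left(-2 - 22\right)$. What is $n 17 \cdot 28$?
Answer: $-159936$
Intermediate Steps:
$n = -336$ ($n = 14 \left(-24\right) = -336$)
$n 17 \cdot 28 = \left(-336\right) 17 \cdot 28 = \left(-5712\right) 28 = -159936$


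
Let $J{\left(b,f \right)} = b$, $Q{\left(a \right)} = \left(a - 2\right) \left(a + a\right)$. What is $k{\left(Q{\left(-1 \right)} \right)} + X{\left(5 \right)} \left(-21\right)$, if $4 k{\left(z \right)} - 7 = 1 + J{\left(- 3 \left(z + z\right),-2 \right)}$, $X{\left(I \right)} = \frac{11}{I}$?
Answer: $- \frac{266}{5} \approx -53.2$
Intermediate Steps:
$Q{\left(a \right)} = 2 a \left(-2 + a\right)$ ($Q{\left(a \right)} = \left(-2 + a\right) 2 a = 2 a \left(-2 + a\right)$)
$k{\left(z \right)} = 2 - \frac{3 z}{2}$ ($k{\left(z \right)} = \frac{7}{4} + \frac{1 - 3 \left(z + z\right)}{4} = \frac{7}{4} + \frac{1 - 3 \cdot 2 z}{4} = \frac{7}{4} + \frac{1 - 6 z}{4} = \frac{7}{4} - \left(- \frac{1}{4} + \frac{3 z}{2}\right) = 2 - \frac{3 z}{2}$)
$k{\left(Q{\left(-1 \right)} \right)} + X{\left(5 \right)} \left(-21\right) = \left(2 - \frac{3 \cdot 2 \left(-1\right) \left(-2 - 1\right)}{2}\right) + \frac{11}{5} \left(-21\right) = \left(2 - \frac{3 \cdot 2 \left(-1\right) \left(-3\right)}{2}\right) + 11 \cdot \frac{1}{5} \left(-21\right) = \left(2 - 9\right) + \frac{11}{5} \left(-21\right) = \left(2 - 9\right) - \frac{231}{5} = -7 - \frac{231}{5} = - \frac{266}{5}$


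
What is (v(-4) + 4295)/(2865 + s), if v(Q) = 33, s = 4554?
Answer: 4328/7419 ≈ 0.58337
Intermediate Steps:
(v(-4) + 4295)/(2865 + s) = (33 + 4295)/(2865 + 4554) = 4328/7419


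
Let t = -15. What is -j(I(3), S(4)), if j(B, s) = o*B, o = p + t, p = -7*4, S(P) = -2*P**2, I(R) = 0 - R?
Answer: -129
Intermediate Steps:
I(R) = -R
p = -28
o = -43 (o = -28 - 15 = -43)
j(B, s) = -43*B
-j(I(3), S(4)) = -(-43)*(-1*3) = -(-43)*(-3) = -1*129 = -129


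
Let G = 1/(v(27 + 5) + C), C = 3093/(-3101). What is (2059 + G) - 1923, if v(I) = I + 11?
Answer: 17717101/130250 ≈ 136.02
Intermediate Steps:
v(I) = 11 + I
C = -3093/3101 (C = 3093*(-1/3101) = -3093/3101 ≈ -0.99742)
G = 3101/130250 (G = 1/((11 + (27 + 5)) - 3093/3101) = 1/((11 + 32) - 3093/3101) = 1/(43 - 3093/3101) = 1/(130250/3101) = 3101/130250 ≈ 0.023808)
(2059 + G) - 1923 = (2059 + 3101/130250) - 1923 = 268187851/130250 - 1923 = 17717101/130250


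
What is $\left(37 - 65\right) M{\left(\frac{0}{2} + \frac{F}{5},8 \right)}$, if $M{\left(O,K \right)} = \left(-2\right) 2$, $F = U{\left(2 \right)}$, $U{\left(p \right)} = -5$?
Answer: $112$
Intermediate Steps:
$F = -5$
$M{\left(O,K \right)} = -4$
$\left(37 - 65\right) M{\left(\frac{0}{2} + \frac{F}{5},8 \right)} = \left(37 - 65\right) \left(-4\right) = \left(-28\right) \left(-4\right) = 112$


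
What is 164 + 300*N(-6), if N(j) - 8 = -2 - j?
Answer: 3764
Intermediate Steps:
N(j) = 6 - j (N(j) = 8 + (-2 - j) = 6 - j)
164 + 300*N(-6) = 164 + 300*(6 - 1*(-6)) = 164 + 300*(6 + 6) = 164 + 300*12 = 164 + 3600 = 3764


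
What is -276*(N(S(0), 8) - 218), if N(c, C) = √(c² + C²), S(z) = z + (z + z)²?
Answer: 57960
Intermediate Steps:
S(z) = z + 4*z² (S(z) = z + (2*z)² = z + 4*z²)
N(c, C) = √(C² + c²)
-276*(N(S(0), 8) - 218) = -276*(√(8² + (0*(1 + 4*0))²) - 218) = -276*(√(64 + (0*(1 + 0))²) - 218) = -276*(√(64 + (0*1)²) - 218) = -276*(√(64 + 0²) - 218) = -276*(√(64 + 0) - 218) = -276*(√64 - 218) = -276*(8 - 218) = -276*(-210) = 57960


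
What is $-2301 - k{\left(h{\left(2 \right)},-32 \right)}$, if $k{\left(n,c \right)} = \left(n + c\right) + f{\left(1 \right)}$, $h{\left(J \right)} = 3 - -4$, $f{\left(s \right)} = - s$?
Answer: $-2275$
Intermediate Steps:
$h{\left(J \right)} = 7$ ($h{\left(J \right)} = 3 + 4 = 7$)
$k{\left(n,c \right)} = -1 + c + n$ ($k{\left(n,c \right)} = \left(n + c\right) - 1 = \left(c + n\right) - 1 = -1 + c + n$)
$-2301 - k{\left(h{\left(2 \right)},-32 \right)} = -2301 - \left(-1 - 32 + 7\right) = -2301 - -26 = -2301 + 26 = -2275$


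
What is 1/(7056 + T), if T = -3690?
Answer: 1/3366 ≈ 0.00029709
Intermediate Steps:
1/(7056 + T) = 1/(7056 - 3690) = 1/3366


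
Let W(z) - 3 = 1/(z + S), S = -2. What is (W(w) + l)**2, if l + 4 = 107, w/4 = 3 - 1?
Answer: 405769/36 ≈ 11271.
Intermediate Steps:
w = 8 (w = 4*(3 - 1) = 4*2 = 8)
l = 103 (l = -4 + 107 = 103)
W(z) = 3 + 1/(-2 + z) (W(z) = 3 + 1/(z - 2) = 3 + 1/(-2 + z))
(W(w) + l)**2 = ((-5 + 3*8)/(-2 + 8) + 103)**2 = ((-5 + 24)/6 + 103)**2 = ((1/6)*19 + 103)**2 = (19/6 + 103)**2 = (637/6)**2 = 405769/36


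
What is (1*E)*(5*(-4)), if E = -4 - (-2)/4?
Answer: 70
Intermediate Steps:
E = -7/2 (E = -4 - (-2)/4 = -4 - 1*(-½) = -4 + ½ = -7/2 ≈ -3.5000)
(1*E)*(5*(-4)) = (1*(-7/2))*(5*(-4)) = -7/2*(-20) = 70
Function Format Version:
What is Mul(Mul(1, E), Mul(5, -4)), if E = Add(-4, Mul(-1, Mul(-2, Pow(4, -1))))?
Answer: 70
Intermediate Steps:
E = Rational(-7, 2) (E = Add(-4, Mul(-1, Mul(-2, Rational(1, 4)))) = Add(-4, Mul(-1, Rational(-1, 2))) = Add(-4, Rational(1, 2)) = Rational(-7, 2) ≈ -3.5000)
Mul(Mul(1, E), Mul(5, -4)) = Mul(Mul(1, Rational(-7, 2)), Mul(5, -4)) = Mul(Rational(-7, 2), -20) = 70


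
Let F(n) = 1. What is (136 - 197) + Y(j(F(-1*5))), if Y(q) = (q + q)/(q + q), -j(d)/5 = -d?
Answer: -60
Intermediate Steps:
j(d) = 5*d (j(d) = -(-5)*d = 5*d)
Y(q) = 1 (Y(q) = (2*q)/((2*q)) = (2*q)*(1/(2*q)) = 1)
(136 - 197) + Y(j(F(-1*5))) = (136 - 197) + 1 = -61 + 1 = -60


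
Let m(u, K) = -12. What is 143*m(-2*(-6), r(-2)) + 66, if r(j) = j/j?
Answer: -1650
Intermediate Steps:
r(j) = 1
143*m(-2*(-6), r(-2)) + 66 = 143*(-12) + 66 = -1716 + 66 = -1650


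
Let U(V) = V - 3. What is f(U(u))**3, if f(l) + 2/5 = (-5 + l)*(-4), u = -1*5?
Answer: 17173512/125 ≈ 1.3739e+5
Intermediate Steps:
u = -5
U(V) = -3 + V
f(l) = 98/5 - 4*l (f(l) = -2/5 + (-5 + l)*(-4) = -2/5 + (20 - 4*l) = 98/5 - 4*l)
f(U(u))**3 = (98/5 - 4*(-3 - 5))**3 = (98/5 - 4*(-8))**3 = (98/5 + 32)**3 = (258/5)**3 = 17173512/125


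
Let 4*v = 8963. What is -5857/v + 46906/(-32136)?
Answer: -586650343/144017484 ≈ -4.0735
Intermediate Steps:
v = 8963/4 (v = (1/4)*8963 = 8963/4 ≈ 2240.8)
-5857/v + 46906/(-32136) = -5857/8963/4 + 46906/(-32136) = -5857*4/8963 + 46906*(-1/32136) = -23428/8963 - 23453/16068 = -586650343/144017484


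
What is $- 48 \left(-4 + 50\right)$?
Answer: $-2208$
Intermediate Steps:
$- 48 \left(-4 + 50\right) = \left(-48\right) 46 = -2208$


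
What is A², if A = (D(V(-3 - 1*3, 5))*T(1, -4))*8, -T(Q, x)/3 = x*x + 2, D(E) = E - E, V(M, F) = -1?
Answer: 0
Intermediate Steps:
D(E) = 0
T(Q, x) = -6 - 3*x² (T(Q, x) = -3*(x*x + 2) = -3*(x² + 2) = -3*(2 + x²) = -6 - 3*x²)
A = 0 (A = (0*(-6 - 3*(-4)²))*8 = (0*(-6 - 3*16))*8 = (0*(-6 - 48))*8 = (0*(-54))*8 = 0*8 = 0)
A² = 0² = 0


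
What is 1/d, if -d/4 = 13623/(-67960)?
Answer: 16990/13623 ≈ 1.2472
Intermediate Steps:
d = 13623/16990 (d = -54492/(-67960) = -54492*(-1)/67960 = -4*(-13623/67960) = 13623/16990 ≈ 0.80182)
1/d = 1/(13623/16990) = 16990/13623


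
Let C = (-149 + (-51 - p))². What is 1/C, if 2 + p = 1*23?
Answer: 1/48841 ≈ 2.0475e-5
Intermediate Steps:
p = 21 (p = -2 + 1*23 = -2 + 23 = 21)
C = 48841 (C = (-149 + (-51 - 1*21))² = (-149 + (-51 - 21))² = (-149 - 72)² = (-221)² = 48841)
1/C = 1/48841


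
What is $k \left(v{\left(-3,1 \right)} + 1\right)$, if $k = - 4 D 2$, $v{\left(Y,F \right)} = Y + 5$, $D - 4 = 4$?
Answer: $-192$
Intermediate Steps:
$D = 8$ ($D = 4 + 4 = 8$)
$v{\left(Y,F \right)} = 5 + Y$
$k = -64$ ($k = \left(-4\right) 8 \cdot 2 = \left(-32\right) 2 = -64$)
$k \left(v{\left(-3,1 \right)} + 1\right) = - 64 \left(\left(5 - 3\right) + 1\right) = - 64 \left(2 + 1\right) = \left(-64\right) 3 = -192$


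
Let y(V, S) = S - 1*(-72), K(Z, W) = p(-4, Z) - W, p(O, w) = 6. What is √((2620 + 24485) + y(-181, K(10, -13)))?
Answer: 2*√6799 ≈ 164.91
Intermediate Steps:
K(Z, W) = 6 - W
y(V, S) = 72 + S (y(V, S) = S + 72 = 72 + S)
√((2620 + 24485) + y(-181, K(10, -13))) = √((2620 + 24485) + (72 + (6 - 1*(-13)))) = √(27105 + (72 + (6 + 13))) = √(27105 + (72 + 19)) = √(27105 + 91) = √27196 = 2*√6799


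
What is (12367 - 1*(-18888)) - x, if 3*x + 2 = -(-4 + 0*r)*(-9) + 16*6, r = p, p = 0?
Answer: 93707/3 ≈ 31236.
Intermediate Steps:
r = 0
x = 58/3 (x = -2/3 + (-(-4 + 0*0)*(-9) + 16*6)/3 = -2/3 + (-(-4 + 0)*(-9) + 96)/3 = -2/3 + (-1*(-4)*(-9) + 96)/3 = -2/3 + (4*(-9) + 96)/3 = -2/3 + (-36 + 96)/3 = -2/3 + (1/3)*60 = -2/3 + 20 = 58/3 ≈ 19.333)
(12367 - 1*(-18888)) - x = (12367 - 1*(-18888)) - 1*58/3 = (12367 + 18888) - 58/3 = 31255 - 58/3 = 93707/3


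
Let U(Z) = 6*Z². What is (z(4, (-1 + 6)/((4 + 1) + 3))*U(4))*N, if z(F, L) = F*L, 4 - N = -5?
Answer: 2160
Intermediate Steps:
N = 9 (N = 4 - 1*(-5) = 4 + 5 = 9)
(z(4, (-1 + 6)/((4 + 1) + 3))*U(4))*N = ((4*((-1 + 6)/((4 + 1) + 3)))*(6*4²))*9 = ((4*(5/(5 + 3)))*(6*16))*9 = ((4*(5/8))*96)*9 = ((5/2)*96)*9 = 240*9 = 2160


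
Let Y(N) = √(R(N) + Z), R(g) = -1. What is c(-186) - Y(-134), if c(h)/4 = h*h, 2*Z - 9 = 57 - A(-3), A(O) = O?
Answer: 138384 - √134/2 ≈ 1.3838e+5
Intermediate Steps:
Z = 69/2 (Z = 9/2 + (57 - 1*(-3))/2 = 9/2 + (57 + 3)/2 = 9/2 + (½)*60 = 9/2 + 30 = 69/2 ≈ 34.500)
Y(N) = √134/2 (Y(N) = √(-1 + 69/2) = √(67/2) = √134/2)
c(h) = 4*h² (c(h) = 4*(h*h) = 4*h²)
c(-186) - Y(-134) = 4*(-186)² - √134/2 = 4*34596 - √134/2 = 138384 - √134/2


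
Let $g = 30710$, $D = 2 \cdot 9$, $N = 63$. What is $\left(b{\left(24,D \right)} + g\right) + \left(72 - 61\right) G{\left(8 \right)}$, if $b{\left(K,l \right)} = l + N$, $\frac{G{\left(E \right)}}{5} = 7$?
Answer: $31176$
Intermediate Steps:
$G{\left(E \right)} = 35$ ($G{\left(E \right)} = 5 \cdot 7 = 35$)
$D = 18$
$b{\left(K,l \right)} = 63 + l$ ($b{\left(K,l \right)} = l + 63 = 63 + l$)
$\left(b{\left(24,D \right)} + g\right) + \left(72 - 61\right) G{\left(8 \right)} = \left(\left(63 + 18\right) + 30710\right) + \left(72 - 61\right) 35 = \left(81 + 30710\right) + 11 \cdot 35 = 30791 + 385 = 31176$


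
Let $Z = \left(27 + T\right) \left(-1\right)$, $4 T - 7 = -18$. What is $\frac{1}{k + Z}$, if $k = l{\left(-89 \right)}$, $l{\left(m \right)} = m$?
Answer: $- \frac{4}{453} \approx -0.00883$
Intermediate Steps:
$T = - \frac{11}{4}$ ($T = \frac{7}{4} + \frac{1}{4} \left(-18\right) = \frac{7}{4} - \frac{9}{2} = - \frac{11}{4} \approx -2.75$)
$Z = - \frac{97}{4}$ ($Z = \left(27 - \frac{11}{4}\right) \left(-1\right) = \frac{97}{4} \left(-1\right) = - \frac{97}{4} \approx -24.25$)
$k = -89$
$\frac{1}{k + Z} = \frac{1}{-89 - \frac{97}{4}} = \frac{1}{- \frac{453}{4}} = - \frac{4}{453}$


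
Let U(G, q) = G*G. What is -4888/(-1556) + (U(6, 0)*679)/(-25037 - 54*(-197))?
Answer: 1155266/800173 ≈ 1.4438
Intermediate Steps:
U(G, q) = G²
-4888/(-1556) + (U(6, 0)*679)/(-25037 - 54*(-197)) = -4888/(-1556) + (6²*679)/(-25037 - 54*(-197)) = -4888*(-1/1556) + (36*679)/(-25037 - 1*(-10638)) = 1222/389 + 24444/(-25037 + 10638) = 1222/389 + 24444/(-14399) = 1222/389 + 24444*(-1/14399) = 1222/389 - 3492/2057 = 1155266/800173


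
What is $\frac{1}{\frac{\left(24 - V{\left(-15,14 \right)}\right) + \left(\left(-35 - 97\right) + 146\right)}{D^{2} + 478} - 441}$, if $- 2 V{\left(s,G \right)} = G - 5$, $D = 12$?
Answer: $- \frac{1244}{548519} \approx -0.0022679$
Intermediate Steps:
$V{\left(s,G \right)} = \frac{5}{2} - \frac{G}{2}$ ($V{\left(s,G \right)} = - \frac{G - 5}{2} = - \frac{-5 + G}{2} = \frac{5}{2} - \frac{G}{2}$)
$\frac{1}{\frac{\left(24 - V{\left(-15,14 \right)}\right) + \left(\left(-35 - 97\right) + 146\right)}{D^{2} + 478} - 441} = \frac{1}{\frac{\left(24 - \left(\frac{5}{2} - 7\right)\right) + \left(\left(-35 - 97\right) + 146\right)}{12^{2} + 478} - 441} = \frac{1}{\frac{\left(24 - \left(\frac{5}{2} - 7\right)\right) + \left(-132 + 146\right)}{144 + 478} - 441} = \frac{1}{\frac{\left(24 - - \frac{9}{2}\right) + 14}{622} - 441} = \frac{1}{\left(\left(24 + \frac{9}{2}\right) + 14\right) \frac{1}{622} - 441} = \frac{1}{\left(\frac{57}{2} + 14\right) \frac{1}{622} - 441} = \frac{1}{\frac{85}{2} \cdot \frac{1}{622} - 441} = \frac{1}{\frac{85}{1244} - 441} = \frac{1}{- \frac{548519}{1244}} = - \frac{1244}{548519}$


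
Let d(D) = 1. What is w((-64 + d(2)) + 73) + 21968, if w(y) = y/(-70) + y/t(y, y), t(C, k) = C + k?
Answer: 307557/14 ≈ 21968.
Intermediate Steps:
w(y) = 1/2 - y/70 (w(y) = y/(-70) + y/(y + y) = y*(-1/70) + y/((2*y)) = -y/70 + y*(1/(2*y)) = -y/70 + 1/2 = 1/2 - y/70)
w((-64 + d(2)) + 73) + 21968 = (1/2 - ((-64 + 1) + 73)/70) + 21968 = (1/2 - (-63 + 73)/70) + 21968 = (1/2 - 1/70*10) + 21968 = (1/2 - 1/7) + 21968 = 5/14 + 21968 = 307557/14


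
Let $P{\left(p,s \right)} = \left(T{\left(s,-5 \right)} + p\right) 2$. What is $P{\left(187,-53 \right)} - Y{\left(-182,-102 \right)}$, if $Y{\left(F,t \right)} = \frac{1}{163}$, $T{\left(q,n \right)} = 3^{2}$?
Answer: $\frac{63895}{163} \approx 391.99$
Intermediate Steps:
$T{\left(q,n \right)} = 9$
$Y{\left(F,t \right)} = \frac{1}{163}$
$P{\left(p,s \right)} = 18 + 2 p$ ($P{\left(p,s \right)} = \left(9 + p\right) 2 = 18 + 2 p$)
$P{\left(187,-53 \right)} - Y{\left(-182,-102 \right)} = \left(18 + 2 \cdot 187\right) - \frac{1}{163} = \left(18 + 374\right) - \frac{1}{163} = 392 - \frac{1}{163} = \frac{63895}{163}$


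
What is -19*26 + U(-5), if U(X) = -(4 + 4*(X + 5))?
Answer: -498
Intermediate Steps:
U(X) = -24 - 4*X (U(X) = -(4 + 4*(5 + X)) = -(4 + (20 + 4*X)) = -(24 + 4*X) = -24 - 4*X)
-19*26 + U(-5) = -19*26 + (-24 - 4*(-5)) = -494 + (-24 + 20) = -494 - 4 = -498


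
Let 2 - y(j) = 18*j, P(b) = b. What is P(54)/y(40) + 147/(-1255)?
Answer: -86658/450545 ≈ -0.19234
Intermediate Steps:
y(j) = 2 - 18*j
P(54)/y(40) + 147/(-1255) = 54/(2 - 18*40) + 147/(-1255) = 54/(2 - 720) + 147*(-1/1255) = 54/(-718) - 147/1255 = 54*(-1/718) - 147/1255 = -27/359 - 147/1255 = -86658/450545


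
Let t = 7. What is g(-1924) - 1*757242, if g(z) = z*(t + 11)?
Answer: -791874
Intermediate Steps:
g(z) = 18*z (g(z) = z*(7 + 11) = z*18 = 18*z)
g(-1924) - 1*757242 = 18*(-1924) - 1*757242 = -34632 - 757242 = -791874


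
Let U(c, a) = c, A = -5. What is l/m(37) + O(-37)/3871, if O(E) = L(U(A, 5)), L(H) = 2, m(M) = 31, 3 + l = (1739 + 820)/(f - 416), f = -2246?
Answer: -40654651/319442662 ≈ -0.12727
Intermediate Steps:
l = -10545/2662 (l = -3 + (1739 + 820)/(-2246 - 416) = -3 + 2559/(-2662) = -3 + 2559*(-1/2662) = -3 - 2559/2662 = -10545/2662 ≈ -3.9613)
O(E) = 2
l/m(37) + O(-37)/3871 = -10545/2662/31 + 2/3871 = -10545/2662*1/31 + 2*(1/3871) = -10545/82522 + 2/3871 = -40654651/319442662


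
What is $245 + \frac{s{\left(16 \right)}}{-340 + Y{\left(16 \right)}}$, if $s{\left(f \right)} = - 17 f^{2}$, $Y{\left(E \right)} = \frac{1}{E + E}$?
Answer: $\frac{2804619}{10879} \approx 257.8$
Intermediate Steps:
$Y{\left(E \right)} = \frac{1}{2 E}$
$245 + \frac{s{\left(16 \right)}}{-340 + Y{\left(16 \right)}} = 245 + \frac{\left(-17\right) 16^{2}}{-340 + \frac{1}{2 \cdot 16}} = 245 + \frac{\left(-17\right) 256}{-340 + \frac{1}{2} \cdot \frac{1}{16}} = 245 + \frac{1}{-340 + \frac{1}{32}} \left(-4352\right) = 245 + \frac{1}{- \frac{10879}{32}} \left(-4352\right) = 245 - - \frac{139264}{10879} = 245 + \frac{139264}{10879} = \frac{2804619}{10879}$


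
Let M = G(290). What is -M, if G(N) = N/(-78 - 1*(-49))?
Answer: 10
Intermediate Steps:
G(N) = -N/29 (G(N) = N/(-78 + 49) = N/(-29) = N*(-1/29) = -N/29)
M = -10 (M = -1/29*290 = -10)
-M = -1*(-10) = 10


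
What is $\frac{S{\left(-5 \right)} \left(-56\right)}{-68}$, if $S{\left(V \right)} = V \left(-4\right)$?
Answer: $\frac{280}{17} \approx 16.471$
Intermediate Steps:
$S{\left(V \right)} = - 4 V$
$\frac{S{\left(-5 \right)} \left(-56\right)}{-68} = \frac{\left(-4\right) \left(-5\right) \left(-56\right)}{-68} = 20 \left(-56\right) \left(- \frac{1}{68}\right) = \left(-1120\right) \left(- \frac{1}{68}\right) = \frac{280}{17}$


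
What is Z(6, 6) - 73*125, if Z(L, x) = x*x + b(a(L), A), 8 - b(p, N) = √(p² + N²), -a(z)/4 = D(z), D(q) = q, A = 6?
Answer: -9081 - 6*√17 ≈ -9105.7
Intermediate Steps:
a(z) = -4*z
b(p, N) = 8 - √(N² + p²) (b(p, N) = 8 - √(p² + N²) = 8 - √(N² + p²))
Z(L, x) = 8 + x² - √(36 + 16*L²) (Z(L, x) = x*x + (8 - √(6² + (-4*L)²)) = x² + (8 - √(36 + 16*L²)) = 8 + x² - √(36 + 16*L²))
Z(6, 6) - 73*125 = (8 + 6² - 2*√(9 + 4*6²)) - 73*125 = (8 + 36 - 2*√(9 + 4*36)) - 9125 = (8 + 36 - 2*√(9 + 144)) - 9125 = (8 + 36 - 6*√17) - 9125 = (44 - 6*√17) - 9125 = -9081 - 6*√17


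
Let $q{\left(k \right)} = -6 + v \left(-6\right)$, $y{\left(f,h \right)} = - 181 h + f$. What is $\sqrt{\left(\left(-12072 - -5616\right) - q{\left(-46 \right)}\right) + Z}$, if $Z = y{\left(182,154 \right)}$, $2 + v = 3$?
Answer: $2 i \sqrt{8534} \approx 184.76 i$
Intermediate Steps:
$y{\left(f,h \right)} = f - 181 h$
$v = 1$ ($v = -2 + 3 = 1$)
$q{\left(k \right)} = -12$ ($q{\left(k \right)} = -6 + 1 \left(-6\right) = -6 - 6 = -12$)
$Z = -27692$ ($Z = 182 - 27874 = -27692$)
$\sqrt{\left(\left(-12072 - -5616\right) - q{\left(-46 \right)}\right) + Z} = \sqrt{\left(\left(-12072 - -5616\right) - -12\right) - 27692} = \sqrt{\left(\left(-12072 + 5616\right) + 12\right) - 27692} = \sqrt{\left(-6456 + 12\right) - 27692} = \sqrt{-6444 - 27692} = \sqrt{-34136} = 2 i \sqrt{8534}$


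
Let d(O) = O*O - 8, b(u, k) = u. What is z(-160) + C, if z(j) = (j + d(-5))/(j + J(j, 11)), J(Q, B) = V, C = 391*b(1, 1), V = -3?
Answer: 63876/163 ≈ 391.88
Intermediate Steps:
d(O) = -8 + O² (d(O) = O² - 8 = -8 + O²)
C = 391 (C = 391*1 = 391)
J(Q, B) = -3
z(j) = (17 + j)/(-3 + j) (z(j) = (j + (-8 + (-5)²))/(j - 3) = (j + (-8 + 25))/(-3 + j) = (j + 17)/(-3 + j) = (17 + j)/(-3 + j))
z(-160) + C = (17 - 160)/(-3 - 160) + 391 = -143/(-163) + 391 = -1/163*(-143) + 391 = 143/163 + 391 = 63876/163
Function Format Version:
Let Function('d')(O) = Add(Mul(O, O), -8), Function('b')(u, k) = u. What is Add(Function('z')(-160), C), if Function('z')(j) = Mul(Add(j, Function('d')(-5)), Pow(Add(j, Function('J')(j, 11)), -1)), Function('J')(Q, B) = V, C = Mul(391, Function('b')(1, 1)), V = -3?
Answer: Rational(63876, 163) ≈ 391.88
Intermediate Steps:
Function('d')(O) = Add(-8, Pow(O, 2)) (Function('d')(O) = Add(Pow(O, 2), -8) = Add(-8, Pow(O, 2)))
C = 391 (C = Mul(391, 1) = 391)
Function('J')(Q, B) = -3
Function('z')(j) = Mul(Pow(Add(-3, j), -1), Add(17, j)) (Function('z')(j) = Mul(Add(j, Add(-8, Pow(-5, 2))), Pow(Add(j, -3), -1)) = Mul(Add(j, Add(-8, 25)), Pow(Add(-3, j), -1)) = Mul(Add(j, 17), Pow(Add(-3, j), -1)) = Mul(Add(17, j), Pow(Add(-3, j), -1)) = Mul(Pow(Add(-3, j), -1), Add(17, j)))
Add(Function('z')(-160), C) = Add(Mul(Pow(Add(-3, -160), -1), Add(17, -160)), 391) = Add(Mul(Pow(-163, -1), -143), 391) = Add(Mul(Rational(-1, 163), -143), 391) = Add(Rational(143, 163), 391) = Rational(63876, 163)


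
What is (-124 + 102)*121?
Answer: -2662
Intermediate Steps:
(-124 + 102)*121 = -22*121 = -2662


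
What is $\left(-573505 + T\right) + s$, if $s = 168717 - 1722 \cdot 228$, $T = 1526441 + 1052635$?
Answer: $1781672$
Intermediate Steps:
$T = 2579076$
$s = -223899$ ($s = 168717 - 392616 = -223899$)
$\left(-573505 + T\right) + s = \left(-573505 + 2579076\right) - 223899 = 2005571 - 223899 = 1781672$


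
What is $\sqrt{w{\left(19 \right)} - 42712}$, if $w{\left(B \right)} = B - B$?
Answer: $2 i \sqrt{10678} \approx 206.67 i$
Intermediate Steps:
$w{\left(B \right)} = 0$
$\sqrt{w{\left(19 \right)} - 42712} = \sqrt{0 - 42712} = \sqrt{-42712} = 2 i \sqrt{10678}$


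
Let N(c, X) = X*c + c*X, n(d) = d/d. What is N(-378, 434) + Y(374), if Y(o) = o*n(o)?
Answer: -327730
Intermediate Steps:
n(d) = 1
N(c, X) = 2*X*c (N(c, X) = X*c + X*c = 2*X*c)
Y(o) = o (Y(o) = o*1 = o)
N(-378, 434) + Y(374) = 2*434*(-378) + 374 = -328104 + 374 = -327730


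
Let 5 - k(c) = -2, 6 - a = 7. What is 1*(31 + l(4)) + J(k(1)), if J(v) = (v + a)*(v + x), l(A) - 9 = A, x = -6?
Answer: 50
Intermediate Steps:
a = -1 (a = 6 - 1*7 = 6 - 7 = -1)
l(A) = 9 + A
k(c) = 7 (k(c) = 5 - 1*(-2) = 5 + 2 = 7)
J(v) = (-1 + v)*(-6 + v) (J(v) = (v - 1)*(v - 6) = (-1 + v)*(-6 + v))
1*(31 + l(4)) + J(k(1)) = 1*(31 + (9 + 4)) + (6 + 7² - 7*7) = 1*(31 + 13) + (6 + 49 - 49) = 1*44 + 6 = 44 + 6 = 50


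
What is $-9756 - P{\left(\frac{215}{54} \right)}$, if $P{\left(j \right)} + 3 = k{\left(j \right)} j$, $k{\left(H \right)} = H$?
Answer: $- \frac{28485973}{2916} \approx -9768.8$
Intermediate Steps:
$P{\left(j \right)} = -3 + j^{2}$ ($P{\left(j \right)} = -3 + j j = -3 + j^{2}$)
$-9756 - P{\left(\frac{215}{54} \right)} = -9756 - \left(-3 + \left(\frac{215}{54}\right)^{2}\right) = -9756 - \left(-3 + \frac{46225}{2916}\right) = -9756 - \frac{37477}{2916} = - \frac{28485973}{2916}$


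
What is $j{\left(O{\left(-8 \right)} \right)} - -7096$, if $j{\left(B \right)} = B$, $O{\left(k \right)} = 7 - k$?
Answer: $7111$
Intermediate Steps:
$j{\left(O{\left(-8 \right)} \right)} - -7096 = \left(7 - -8\right) - -7096 = \left(7 + 8\right) + 7096 = 15 + 7096 = 7111$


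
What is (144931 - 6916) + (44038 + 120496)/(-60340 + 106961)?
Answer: 6434561849/46621 ≈ 1.3802e+5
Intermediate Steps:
(144931 - 6916) + (44038 + 120496)/(-60340 + 106961) = 138015 + 164534/46621 = 6434561849/46621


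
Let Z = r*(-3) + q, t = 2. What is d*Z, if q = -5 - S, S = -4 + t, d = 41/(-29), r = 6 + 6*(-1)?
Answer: 123/29 ≈ 4.2414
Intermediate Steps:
r = 0 (r = 6 - 6 = 0)
d = -41/29 (d = 41*(-1/29) = -41/29 ≈ -1.4138)
S = -2 (S = -4 + 2 = -2)
q = -3 (q = -5 - 1*(-2) = -5 + 2 = -3)
Z = -3 (Z = 0*(-3) - 3 = 0 - 3 = -3)
d*Z = -41/29*(-3) = 123/29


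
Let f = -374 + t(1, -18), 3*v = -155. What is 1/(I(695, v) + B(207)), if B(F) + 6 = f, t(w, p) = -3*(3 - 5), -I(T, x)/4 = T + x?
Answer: -3/8842 ≈ -0.00033929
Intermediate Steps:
v = -155/3 (v = (⅓)*(-155) = -155/3 ≈ -51.667)
I(T, x) = -4*T - 4*x (I(T, x) = -4*(T + x) = -4*T - 4*x)
t(w, p) = 6 (t(w, p) = -3*(-2) = 6)
f = -368 (f = -374 + 6 = -368)
B(F) = -374 (B(F) = -6 - 368 = -374)
1/(I(695, v) + B(207)) = 1/((-4*695 - 4*(-155/3)) - 374) = 1/((-2780 + 620/3) - 374) = 1/(-7720/3 - 374) = 1/(-8842/3) = -3/8842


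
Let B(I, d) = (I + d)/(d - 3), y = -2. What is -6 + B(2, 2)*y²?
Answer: -22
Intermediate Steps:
B(I, d) = (I + d)/(-3 + d)
-6 + B(2, 2)*y² = -6 + ((2 + 2)/(-3 + 2))*(-2)² = -6 + (4/(-1))*4 = -6 - 1*4*4 = -6 - 4*4 = -6 - 16 = -22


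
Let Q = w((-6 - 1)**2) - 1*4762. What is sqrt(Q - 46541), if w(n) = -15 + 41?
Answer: I*sqrt(51277) ≈ 226.44*I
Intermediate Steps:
w(n) = 26
Q = -4736 (Q = 26 - 1*4762 = 26 - 4762 = -4736)
sqrt(Q - 46541) = sqrt(-4736 - 46541) = sqrt(-51277) = I*sqrt(51277)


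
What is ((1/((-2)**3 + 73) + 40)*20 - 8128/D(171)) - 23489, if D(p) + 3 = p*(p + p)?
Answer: -17248662151/760227 ≈ -22689.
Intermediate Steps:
D(p) = -3 + 2*p**2 (D(p) = -3 + p*(p + p) = -3 + p*(2*p) = -3 + 2*p**2)
((1/((-2)**3 + 73) + 40)*20 - 8128/D(171)) - 23489 = ((1/((-2)**3 + 73) + 40)*20 - 8128/(-3 + 2*171**2)) - 23489 = ((1/(-8 + 73) + 40)*20 - 8128/(-3 + 2*29241)) - 23489 = ((1/65 + 40)*20 - 8128/(-3 + 58482)) - 23489 = ((1/65 + 40)*20 - 8128/58479) - 23489 = ((2601/65)*20 - 8128*1/58479) - 23489 = (10404/13 - 8128/58479) - 23489 = 608309852/760227 - 23489 = -17248662151/760227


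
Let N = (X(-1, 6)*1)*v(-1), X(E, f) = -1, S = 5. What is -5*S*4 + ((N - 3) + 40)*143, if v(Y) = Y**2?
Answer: 5048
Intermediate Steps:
N = -1 (N = -1*1*(-1)**2 = -1*1 = -1)
-5*S*4 + ((N - 3) + 40)*143 = -5*5*4 + ((-1 - 3) + 40)*143 = -25*4 + (-4 + 40)*143 = -100 + 36*143 = -100 + 5148 = 5048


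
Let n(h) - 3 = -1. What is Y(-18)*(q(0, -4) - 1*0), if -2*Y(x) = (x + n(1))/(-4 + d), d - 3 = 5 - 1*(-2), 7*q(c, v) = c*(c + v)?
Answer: 0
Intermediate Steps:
n(h) = 2 (n(h) = 3 - 1 = 2)
q(c, v) = c*(c + v)/7 (q(c, v) = (c*(c + v))/7 = c*(c + v)/7)
d = 10 (d = 3 + (5 - 1*(-2)) = 3 + (5 + 2) = 3 + 7 = 10)
Y(x) = -1/6 - x/12 (Y(x) = -(x + 2)/(2*(-4 + 10)) = -(2 + x)/(2*6) = -(1/3 + x/6)/2 = -1/6 - x/12)
Y(-18)*(q(0, -4) - 1*0) = (-1/6 - 1/12*(-18))*((1/7)*0*(0 - 4) - 1*0) = (-1/6 + 3/2)*((1/7)*0*(-4) + 0) = 4*(0 + 0)/3 = (4/3)*0 = 0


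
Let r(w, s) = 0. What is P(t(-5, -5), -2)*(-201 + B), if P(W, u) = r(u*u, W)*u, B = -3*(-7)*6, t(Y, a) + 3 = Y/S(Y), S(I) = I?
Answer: 0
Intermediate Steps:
t(Y, a) = -2 (t(Y, a) = -3 + Y/Y = -3 + 1 = -2)
B = 126 (B = 21*6 = 126)
P(W, u) = 0 (P(W, u) = 0*u = 0)
P(t(-5, -5), -2)*(-201 + B) = 0*(-201 + 126) = 0*(-75) = 0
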